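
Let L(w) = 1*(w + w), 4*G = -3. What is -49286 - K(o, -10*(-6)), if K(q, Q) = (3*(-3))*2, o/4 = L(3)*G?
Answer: -49268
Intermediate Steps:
G = -3/4 (G = (1/4)*(-3) = -3/4 ≈ -0.75000)
L(w) = 2*w (L(w) = 1*(2*w) = 2*w)
o = -18 (o = 4*((2*3)*(-3/4)) = 4*(6*(-3/4)) = 4*(-9/2) = -18)
K(q, Q) = -18 (K(q, Q) = -9*2 = -18)
-49286 - K(o, -10*(-6)) = -49286 - 1*(-18) = -49286 + 18 = -49268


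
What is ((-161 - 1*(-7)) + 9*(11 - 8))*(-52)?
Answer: 6604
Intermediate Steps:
((-161 - 1*(-7)) + 9*(11 - 8))*(-52) = ((-161 + 7) + 9*3)*(-52) = (-154 + 27)*(-52) = -127*(-52) = 6604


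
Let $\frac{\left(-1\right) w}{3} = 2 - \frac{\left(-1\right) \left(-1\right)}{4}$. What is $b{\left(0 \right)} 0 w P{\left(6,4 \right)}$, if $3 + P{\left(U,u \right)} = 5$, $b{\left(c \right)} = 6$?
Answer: $0$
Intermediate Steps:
$P{\left(U,u \right)} = 2$ ($P{\left(U,u \right)} = -3 + 5 = 2$)
$w = - \frac{21}{4}$ ($w = - 3 \left(2 - \frac{\left(-1\right) \left(-1\right)}{4}\right) = - 3 \left(2 - 1 \cdot \frac{1}{4}\right) = - 3 \left(2 - \frac{1}{4}\right) = \left(-3\right) \frac{7}{4} = - \frac{21}{4} \approx -5.25$)
$b{\left(0 \right)} 0 w P{\left(6,4 \right)} = 6 \cdot 0 \left(- \frac{21}{4}\right) 2 = 6 \cdot 0 \cdot 2 = 0 \cdot 2 = 0$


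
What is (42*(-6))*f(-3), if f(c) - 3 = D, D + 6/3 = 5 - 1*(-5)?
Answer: -2772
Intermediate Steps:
D = 8 (D = -2 + (5 - 1*(-5)) = -2 + (5 + 5) = -2 + 10 = 8)
f(c) = 11 (f(c) = 3 + 8 = 11)
(42*(-6))*f(-3) = (42*(-6))*11 = -252*11 = -2772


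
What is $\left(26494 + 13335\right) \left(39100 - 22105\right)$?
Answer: $676893855$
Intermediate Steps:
$\left(26494 + 13335\right) \left(39100 - 22105\right) = 39829 \cdot 16995 = 676893855$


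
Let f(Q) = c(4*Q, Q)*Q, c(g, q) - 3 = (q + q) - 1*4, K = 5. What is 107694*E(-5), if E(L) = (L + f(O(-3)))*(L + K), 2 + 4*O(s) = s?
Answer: 0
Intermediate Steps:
O(s) = -½ + s/4
c(g, q) = -1 + 2*q (c(g, q) = 3 + ((q + q) - 1*4) = 3 + (2*q - 4) = 3 + (-4 + 2*q) = -1 + 2*q)
f(Q) = Q*(-1 + 2*Q) (f(Q) = (-1 + 2*Q)*Q = Q*(-1 + 2*Q))
E(L) = (5 + L)*(35/8 + L) (E(L) = (L + (-½ + (¼)*(-3))*(-1 + 2*(-½ + (¼)*(-3))))*(L + 5) = (L + (-½ - ¾)*(-1 + 2*(-½ - ¾)))*(5 + L) = (L - 5*(-1 + 2*(-5/4))/4)*(5 + L) = (L - 5*(-1 - 5/2)/4)*(5 + L) = (L - 5/4*(-7/2))*(5 + L) = (L + 35/8)*(5 + L) = (35/8 + L)*(5 + L) = (5 + L)*(35/8 + L))
107694*E(-5) = 107694*(175/8 + (-5)² + (75/8)*(-5)) = 107694*(175/8 + 25 - 375/8) = 107694*0 = 0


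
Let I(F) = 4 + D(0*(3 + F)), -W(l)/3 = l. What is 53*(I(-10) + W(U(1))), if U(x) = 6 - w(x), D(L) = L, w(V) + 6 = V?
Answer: -1537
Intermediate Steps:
w(V) = -6 + V
U(x) = 12 - x (U(x) = 6 - (-6 + x) = 6 + (6 - x) = 12 - x)
W(l) = -3*l
I(F) = 4 (I(F) = 4 + 0*(3 + F) = 4 + 0 = 4)
53*(I(-10) + W(U(1))) = 53*(4 - 3*(12 - 1*1)) = 53*(4 - 3*(12 - 1)) = 53*(4 - 3*11) = 53*(4 - 33) = 53*(-29) = -1537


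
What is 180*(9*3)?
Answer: 4860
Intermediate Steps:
180*(9*3) = 180*27 = 4860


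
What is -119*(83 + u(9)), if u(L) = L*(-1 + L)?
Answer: -18445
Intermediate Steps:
-119*(83 + u(9)) = -119*(83 + 9*(-1 + 9)) = -119*(83 + 9*8) = -119*(83 + 72) = -119*155 = -18445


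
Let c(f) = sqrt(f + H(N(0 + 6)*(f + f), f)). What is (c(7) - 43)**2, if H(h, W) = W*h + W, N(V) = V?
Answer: (43 - sqrt(602))**2 ≈ 340.93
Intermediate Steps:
H(h, W) = W + W*h
c(f) = sqrt(f + f*(1 + 12*f)) (c(f) = sqrt(f + f*(1 + (0 + 6)*(f + f))) = sqrt(f + f*(1 + 6*(2*f))) = sqrt(f + f*(1 + 12*f)))
(c(7) - 43)**2 = (sqrt(2)*sqrt(7*(1 + 6*7)) - 43)**2 = (sqrt(2)*sqrt(7*(1 + 42)) - 43)**2 = (sqrt(2)*sqrt(7*43) - 43)**2 = (sqrt(2)*sqrt(301) - 43)**2 = (sqrt(602) - 43)**2 = (-43 + sqrt(602))**2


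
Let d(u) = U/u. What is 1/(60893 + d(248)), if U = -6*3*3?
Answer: 124/7550705 ≈ 1.6422e-5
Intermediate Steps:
U = -54 (U = -18*3 = -54)
d(u) = -54/u
1/(60893 + d(248)) = 1/(60893 - 54/248) = 1/(60893 - 54*1/248) = 1/(60893 - 27/124) = 1/(7550705/124) = 124/7550705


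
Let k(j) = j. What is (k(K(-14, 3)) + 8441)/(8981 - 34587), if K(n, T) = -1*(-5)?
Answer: -4223/12803 ≈ -0.32984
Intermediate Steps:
K(n, T) = 5
(k(K(-14, 3)) + 8441)/(8981 - 34587) = (5 + 8441)/(8981 - 34587) = 8446/(-25606) = 8446*(-1/25606) = -4223/12803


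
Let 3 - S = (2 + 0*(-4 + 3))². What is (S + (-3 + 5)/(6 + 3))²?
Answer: 49/81 ≈ 0.60494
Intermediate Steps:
S = -1 (S = 3 - (2 + 0*(-4 + 3))² = 3 - (2 + 0*(-1))² = 3 - (2 + 0)² = 3 - 1*2² = 3 - 1*4 = 3 - 4 = -1)
(S + (-3 + 5)/(6 + 3))² = (-1 + (-3 + 5)/(6 + 3))² = (-1 + 2/9)² = (-7/9)² = 49/81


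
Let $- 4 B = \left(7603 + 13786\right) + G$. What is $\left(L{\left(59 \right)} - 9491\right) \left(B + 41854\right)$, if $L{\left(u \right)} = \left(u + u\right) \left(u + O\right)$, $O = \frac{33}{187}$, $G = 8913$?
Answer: $- \frac{2923201923}{34} \approx -8.5977 \cdot 10^{7}$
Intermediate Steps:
$O = \frac{3}{17}$ ($O = 33 \cdot \frac{1}{187} = \frac{3}{17} \approx 0.17647$)
$B = - \frac{15151}{2}$ ($B = - \frac{\left(7603 + 13786\right) + 8913}{4} = - \frac{21389 + 8913}{4} = \left(- \frac{1}{4}\right) 30302 = - \frac{15151}{2} \approx -7575.5$)
$L{\left(u \right)} = 2 u \left(\frac{3}{17} + u\right)$ ($L{\left(u \right)} = \left(u + u\right) \left(u + \frac{3}{17}\right) = 2 u \left(\frac{3}{17} + u\right)$)
$\left(L{\left(59 \right)} - 9491\right) \left(B + 41854\right) = \left(\frac{2}{17} \cdot 59 \left(3 + 17 \cdot 59\right) - 9491\right) \left(- \frac{15151}{2} + 41854\right) = \left(\frac{2}{17} \cdot 59 \left(3 + 1003\right) - 9491\right) \frac{68557}{2} = \left(\frac{2}{17} \cdot 59 \cdot 1006 - 9491\right) \frac{68557}{2} = \left(\frac{118708}{17} - 9491\right) \frac{68557}{2} = \left(- \frac{42639}{17}\right) \frac{68557}{2} = - \frac{2923201923}{34}$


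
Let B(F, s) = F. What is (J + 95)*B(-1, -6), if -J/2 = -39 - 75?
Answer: -323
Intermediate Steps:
J = 228 (J = -2*(-39 - 75) = -2*(-114) = 228)
(J + 95)*B(-1, -6) = (228 + 95)*(-1) = 323*(-1) = -323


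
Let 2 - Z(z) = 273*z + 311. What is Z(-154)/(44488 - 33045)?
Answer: 41733/11443 ≈ 3.6470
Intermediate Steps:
Z(z) = -309 - 273*z (Z(z) = 2 - (273*z + 311) = 2 - (311 + 273*z) = 2 + (-311 - 273*z) = -309 - 273*z)
Z(-154)/(44488 - 33045) = (-309 - 273*(-154))/(44488 - 33045) = (-309 + 42042)/11443 = 41733*(1/11443) = 41733/11443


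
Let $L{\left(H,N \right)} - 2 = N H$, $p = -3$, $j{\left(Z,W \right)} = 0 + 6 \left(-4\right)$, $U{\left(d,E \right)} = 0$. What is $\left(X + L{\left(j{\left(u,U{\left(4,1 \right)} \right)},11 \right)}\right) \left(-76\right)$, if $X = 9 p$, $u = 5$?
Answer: $21964$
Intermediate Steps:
$j{\left(Z,W \right)} = -24$ ($j{\left(Z,W \right)} = 0 - 24 = -24$)
$L{\left(H,N \right)} = 2 + H N$ ($L{\left(H,N \right)} = 2 + N H = 2 + H N$)
$X = -27$ ($X = 9 \left(-3\right) = -27$)
$\left(X + L{\left(j{\left(u,U{\left(4,1 \right)} \right)},11 \right)}\right) \left(-76\right) = \left(-27 + \left(2 - 264\right)\right) \left(-76\right) = \left(-27 - 262\right) \left(-76\right) = \left(-289\right) \left(-76\right) = 21964$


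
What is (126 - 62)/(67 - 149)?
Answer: -32/41 ≈ -0.78049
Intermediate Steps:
(126 - 62)/(67 - 149) = 64/(-82) = 64*(-1/82) = -32/41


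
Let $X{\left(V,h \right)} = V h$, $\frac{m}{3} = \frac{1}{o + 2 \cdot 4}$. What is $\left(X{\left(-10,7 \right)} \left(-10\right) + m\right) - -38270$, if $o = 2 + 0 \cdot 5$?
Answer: $\frac{389703}{10} \approx 38970.0$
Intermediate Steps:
$o = 2$ ($o = 2 + 0 = 2$)
$m = \frac{3}{10}$ ($m = \frac{3}{2 + 2 \cdot 4} = \frac{3}{2 + 8} = \frac{3}{10} \approx 0.3$)
$\left(X{\left(-10,7 \right)} \left(-10\right) + m\right) - -38270 = \left(\left(-10\right) 7 \left(-10\right) + \frac{3}{10}\right) - -38270 = \left(\left(-70\right) \left(-10\right) + \frac{3}{10}\right) + 38270 = \left(700 + \frac{3}{10}\right) + 38270 = \frac{7003}{10} + 38270 = \frac{389703}{10}$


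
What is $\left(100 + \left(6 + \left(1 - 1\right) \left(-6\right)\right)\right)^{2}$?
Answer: $11236$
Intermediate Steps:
$\left(100 + \left(6 + \left(1 - 1\right) \left(-6\right)\right)\right)^{2} = \left(100 + \left(6 + 0 \left(-6\right)\right)\right)^{2} = \left(100 + \left(6 + 0\right)\right)^{2} = \left(100 + 6\right)^{2} = 106^{2} = 11236$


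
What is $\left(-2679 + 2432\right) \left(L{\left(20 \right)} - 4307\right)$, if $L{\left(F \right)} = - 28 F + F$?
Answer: $1197209$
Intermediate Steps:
$L{\left(F \right)} = - 27 F$
$\left(-2679 + 2432\right) \left(L{\left(20 \right)} - 4307\right) = \left(-2679 + 2432\right) \left(\left(-27\right) 20 - 4307\right) = - 247 \left(-540 - 4307\right) = \left(-247\right) \left(-4847\right) = 1197209$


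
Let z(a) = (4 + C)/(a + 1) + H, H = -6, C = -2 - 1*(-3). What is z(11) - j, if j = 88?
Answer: -1123/12 ≈ -93.583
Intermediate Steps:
C = 1 (C = -2 + 3 = 1)
z(a) = -6 + 5/(1 + a) (z(a) = (4 + 1)/(a + 1) - 6 = 5/(1 + a) - 6 = -6 + 5/(1 + a))
z(11) - j = (-1 - 6*11)/(1 + 11) - 1*88 = (-1 - 66)/12 - 88 = (1/12)*(-67) - 88 = -67/12 - 88 = -1123/12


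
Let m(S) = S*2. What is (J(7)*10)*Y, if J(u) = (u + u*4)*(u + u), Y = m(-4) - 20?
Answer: -137200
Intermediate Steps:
m(S) = 2*S
Y = -28 (Y = 2*(-4) - 20 = -8 - 20 = -28)
J(u) = 10*u² (J(u) = (u + 4*u)*(2*u) = (5*u)*(2*u) = 10*u²)
(J(7)*10)*Y = ((10*7²)*10)*(-28) = ((10*49)*10)*(-28) = (490*10)*(-28) = 4900*(-28) = -137200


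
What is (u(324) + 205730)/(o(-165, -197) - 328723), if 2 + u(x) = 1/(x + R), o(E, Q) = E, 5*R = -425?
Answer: -49168993/78604232 ≈ -0.62553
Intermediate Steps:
R = -85 (R = (1/5)*(-425) = -85)
u(x) = -2 + 1/(-85 + x) (u(x) = -2 + 1/(x - 85) = -2 + 1/(-85 + x))
(u(324) + 205730)/(o(-165, -197) - 328723) = ((171 - 2*324)/(-85 + 324) + 205730)/(-165 - 328723) = ((171 - 648)/239 + 205730)/(-328888) = ((1/239)*(-477) + 205730)*(-1/328888) = (-477/239 + 205730)*(-1/328888) = (49168993/239)*(-1/328888) = -49168993/78604232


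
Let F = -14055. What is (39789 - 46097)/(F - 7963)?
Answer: 3154/11009 ≈ 0.28649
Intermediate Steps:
(39789 - 46097)/(F - 7963) = (39789 - 46097)/(-14055 - 7963) = -6308/(-22018) = -6308*(-1/22018) = 3154/11009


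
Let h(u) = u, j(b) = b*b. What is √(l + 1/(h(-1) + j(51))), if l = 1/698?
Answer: √14963026/90740 ≈ 0.042630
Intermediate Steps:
j(b) = b²
l = 1/698 ≈ 0.0014327
√(l + 1/(h(-1) + j(51))) = √(1/698 + 1/(-1 + 51²)) = √(1/698 + 1/(-1 + 2601)) = √(1/698 + 1/2600) = √(1649/907400) = √14963026/90740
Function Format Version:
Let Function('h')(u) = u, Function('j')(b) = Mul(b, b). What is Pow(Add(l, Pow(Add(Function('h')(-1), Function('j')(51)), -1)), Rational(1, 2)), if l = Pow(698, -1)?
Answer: Mul(Rational(1, 90740), Pow(14963026, Rational(1, 2))) ≈ 0.042630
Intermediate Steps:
Function('j')(b) = Pow(b, 2)
l = Rational(1, 698) ≈ 0.0014327
Pow(Add(l, Pow(Add(Function('h')(-1), Function('j')(51)), -1)), Rational(1, 2)) = Pow(Add(Rational(1, 698), Pow(Add(-1, Pow(51, 2)), -1)), Rational(1, 2)) = Pow(Add(Rational(1, 698), Pow(Add(-1, 2601), -1)), Rational(1, 2)) = Pow(Add(Rational(1, 698), Pow(2600, -1)), Rational(1, 2)) = Pow(Add(Rational(1, 698), Rational(1, 2600)), Rational(1, 2)) = Pow(Rational(1649, 907400), Rational(1, 2)) = Mul(Rational(1, 90740), Pow(14963026, Rational(1, 2)))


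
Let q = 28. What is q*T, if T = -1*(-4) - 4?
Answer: 0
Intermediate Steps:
T = 0 (T = 4 - 4 = 0)
q*T = 28*0 = 0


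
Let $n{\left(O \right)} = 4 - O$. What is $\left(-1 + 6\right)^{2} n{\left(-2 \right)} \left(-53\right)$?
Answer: $-7950$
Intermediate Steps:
$\left(-1 + 6\right)^{2} n{\left(-2 \right)} \left(-53\right) = \left(-1 + 6\right)^{2} \left(4 - -2\right) \left(-53\right) = 5^{2} \left(4 + 2\right) \left(-53\right) = 25 \cdot 6 \left(-53\right) = 150 \left(-53\right) = -7950$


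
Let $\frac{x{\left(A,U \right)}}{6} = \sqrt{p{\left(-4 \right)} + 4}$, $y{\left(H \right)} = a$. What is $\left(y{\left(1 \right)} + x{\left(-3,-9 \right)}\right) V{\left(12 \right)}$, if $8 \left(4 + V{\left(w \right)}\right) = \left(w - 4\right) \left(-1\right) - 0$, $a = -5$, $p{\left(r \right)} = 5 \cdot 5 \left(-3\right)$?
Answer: $25 - 30 i \sqrt{71} \approx 25.0 - 252.78 i$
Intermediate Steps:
$p{\left(r \right)} = -75$ ($p{\left(r \right)} = 25 \left(-3\right) = -75$)
$y{\left(H \right)} = -5$
$x{\left(A,U \right)} = 6 i \sqrt{71}$ ($x{\left(A,U \right)} = 6 \sqrt{-75 + 4} = 6 \sqrt{-71} = 6 i \sqrt{71}$)
$V{\left(w \right)} = - \frac{7}{2} - \frac{w}{8}$ ($V{\left(w \right)} = -4 + \frac{\left(w - 4\right) \left(-1\right) - 0}{8} = -4 + \frac{\left(-4 + w\right) \left(-1\right) + 0}{8} = -4 + \frac{\left(4 - w\right) + 0}{8} = -4 + \frac{4 - w}{8} = -4 - \left(- \frac{1}{2} + \frac{w}{8}\right) = - \frac{7}{2} - \frac{w}{8}$)
$\left(y{\left(1 \right)} + x{\left(-3,-9 \right)}\right) V{\left(12 \right)} = \left(-5 + 6 i \sqrt{71}\right) \left(- \frac{7}{2} - \frac{3}{2}\right) = \left(-5 + 6 i \sqrt{71}\right) \left(-5\right) = 25 - 30 i \sqrt{71}$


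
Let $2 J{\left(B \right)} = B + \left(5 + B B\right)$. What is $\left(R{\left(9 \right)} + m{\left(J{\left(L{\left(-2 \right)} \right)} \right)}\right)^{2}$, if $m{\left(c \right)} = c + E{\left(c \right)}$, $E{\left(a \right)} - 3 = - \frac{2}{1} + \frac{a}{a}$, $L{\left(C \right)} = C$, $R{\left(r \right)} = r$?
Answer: $\frac{841}{4} \approx 210.25$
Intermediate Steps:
$E{\left(a \right)} = 2$ ($E{\left(a \right)} = 3 + \left(- \frac{2}{1} + \frac{a}{a}\right) = 3 + \left(\left(-2\right) 1 + 1\right) = 3 + \left(-2 + 1\right) = 3 - 1 = 2$)
$J{\left(B \right)} = \frac{5}{2} + \frac{B}{2} + \frac{B^{2}}{2}$ ($J{\left(B \right)} = \frac{B + \left(5 + B B\right)}{2} = \frac{B + \left(5 + B^{2}\right)}{2} = \frac{5 + B + B^{2}}{2} = \frac{5}{2} + \frac{B}{2} + \frac{B^{2}}{2}$)
$m{\left(c \right)} = 2 + c$ ($m{\left(c \right)} = c + 2 = 2 + c$)
$\left(R{\left(9 \right)} + m{\left(J{\left(L{\left(-2 \right)} \right)} \right)}\right)^{2} = \left(9 + \left(2 + \left(\frac{5}{2} + \frac{1}{2} \left(-2\right) + \frac{\left(-2\right)^{2}}{2}\right)\right)\right)^{2} = \left(9 + \left(2 + \left(\frac{5}{2} - 1 + \frac{1}{2} \cdot 4\right)\right)\right)^{2} = \left(9 + \left(2 + \left(\frac{5}{2} - 1 + 2\right)\right)\right)^{2} = \left(9 + \left(2 + \frac{7}{2}\right)\right)^{2} = \left(9 + \frac{11}{2}\right)^{2} = \left(\frac{29}{2}\right)^{2} = \frac{841}{4}$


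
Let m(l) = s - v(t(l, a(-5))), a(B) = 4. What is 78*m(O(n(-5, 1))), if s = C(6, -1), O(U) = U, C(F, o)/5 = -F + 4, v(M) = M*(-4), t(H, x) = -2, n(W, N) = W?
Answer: -1404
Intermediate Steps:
v(M) = -4*M
C(F, o) = 20 - 5*F (C(F, o) = 5*(-F + 4) = 5*(4 - F) = 20 - 5*F)
s = -10 (s = 20 - 5*6 = 20 - 30 = -10)
m(l) = -18 (m(l) = -10 - (-4)*(-2) = -10 - 1*8 = -10 - 8 = -18)
78*m(O(n(-5, 1))) = 78*(-18) = -1404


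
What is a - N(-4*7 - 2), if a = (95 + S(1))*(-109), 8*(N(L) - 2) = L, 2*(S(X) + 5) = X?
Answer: -39451/4 ≈ -9862.8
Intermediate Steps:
S(X) = -5 + X/2
N(L) = 2 + L/8
a = -19729/2 (a = (95 + (-5 + (1/2)*1))*(-109) = (95 + (-5 + 1/2))*(-109) = (95 - 9/2)*(-109) = (181/2)*(-109) = -19729/2 ≈ -9864.5)
a - N(-4*7 - 2) = -19729/2 - (2 + (-4*7 - 2)/8) = -19729/2 - (2 + (-28 - 2)/8) = -19729/2 - (2 + (1/8)*(-30)) = -19729/2 - (2 - 15/4) = -19729/2 - 1*(-7/4) = -19729/2 + 7/4 = -39451/4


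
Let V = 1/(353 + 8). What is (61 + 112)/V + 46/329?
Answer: 20547083/329 ≈ 62453.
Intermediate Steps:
V = 1/361 ≈ 0.0027701
(61 + 112)/V + 46/329 = (61 + 112)/(1/361) + 46/329 = 173*361 + 46*(1/329) = 62453 + 46/329 = 20547083/329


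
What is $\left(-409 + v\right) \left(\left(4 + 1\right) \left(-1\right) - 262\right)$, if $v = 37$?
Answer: $99324$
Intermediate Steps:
$\left(-409 + v\right) \left(\left(4 + 1\right) \left(-1\right) - 262\right) = \left(-409 + 37\right) \left(\left(4 + 1\right) \left(-1\right) - 262\right) = - 372 \left(5 \left(-1\right) - 262\right) = - 372 \left(-5 - 262\right) = \left(-372\right) \left(-267\right) = 99324$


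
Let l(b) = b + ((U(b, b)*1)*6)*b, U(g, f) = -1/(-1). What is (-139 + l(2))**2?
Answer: 15625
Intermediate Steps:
U(g, f) = 1 (U(g, f) = -1*(-1) = 1)
l(b) = 7*b (l(b) = b + ((1*1)*6)*b = b + (1*6)*b = b + 6*b = 7*b)
(-139 + l(2))**2 = (-139 + 7*2)**2 = (-139 + 14)**2 = (-125)**2 = 15625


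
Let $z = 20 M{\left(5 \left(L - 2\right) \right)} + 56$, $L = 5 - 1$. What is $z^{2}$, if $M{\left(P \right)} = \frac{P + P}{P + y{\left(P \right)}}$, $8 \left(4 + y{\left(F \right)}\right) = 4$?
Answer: $\frac{2334784}{169} \approx 13815.0$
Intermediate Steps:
$y{\left(F \right)} = - \frac{7}{2}$ ($y{\left(F \right)} = -4 + \frac{1}{8} \cdot 4 = -4 + \frac{1}{2} = - \frac{7}{2}$)
$L = 4$
$M{\left(P \right)} = \frac{2 P}{- \frac{7}{2} + P}$ ($M{\left(P \right)} = \frac{P + P}{P - \frac{7}{2}} = \frac{2 P}{- \frac{7}{2} + P}$)
$z = \frac{1528}{13}$ ($z = 20 \frac{4 \cdot 5 \left(4 - 2\right)}{-7 + 2 \cdot 5 \left(4 - 2\right)} + 56 = 20 \frac{4 \cdot 5 \cdot 2}{-7 + 2 \cdot 5 \cdot 2} + 56 = 20 \cdot 4 \cdot 10 \frac{1}{-7 + 2 \cdot 10} + 56 = 20 \cdot 4 \cdot 10 \frac{1}{-7 + 20} + 56 = 20 \cdot 4 \cdot 10 \cdot \frac{1}{13} + 56 = 20 \cdot \frac{40}{13} + 56 = \frac{800}{13} + 56 = \frac{1528}{13} \approx 117.54$)
$z^{2} = \left(\frac{1528}{13}\right)^{2} = \frac{2334784}{169}$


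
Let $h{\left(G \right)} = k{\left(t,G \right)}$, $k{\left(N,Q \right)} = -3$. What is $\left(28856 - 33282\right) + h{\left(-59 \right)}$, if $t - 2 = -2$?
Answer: $-4429$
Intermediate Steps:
$t = 0$ ($t = 2 - 2 = 0$)
$h{\left(G \right)} = -3$
$\left(28856 - 33282\right) + h{\left(-59 \right)} = \left(28856 - 33282\right) - 3 = -4426 - 3 = -4429$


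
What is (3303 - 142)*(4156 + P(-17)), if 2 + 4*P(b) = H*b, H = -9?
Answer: 53025775/4 ≈ 1.3256e+7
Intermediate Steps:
P(b) = -½ - 9*b/4 (P(b) = -½ + (-9*b)/4 = -½ - 9*b/4)
(3303 - 142)*(4156 + P(-17)) = (3303 - 142)*(4156 + (-½ - 9/4*(-17))) = 3161*(4156 + (-½ + 153/4)) = 3161*(4156 + 151/4) = 3161*(16775/4) = 53025775/4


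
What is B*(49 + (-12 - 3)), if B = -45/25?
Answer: -306/5 ≈ -61.200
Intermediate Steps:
B = -9/5 (B = -45*1/25 = -9/5 ≈ -1.8000)
B*(49 + (-12 - 3)) = -9*(49 + (-12 - 3))/5 = -9*(49 - 15)/5 = -9/5*34 = -306/5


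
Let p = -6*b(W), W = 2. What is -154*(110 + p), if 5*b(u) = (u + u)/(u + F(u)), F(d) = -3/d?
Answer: -77308/5 ≈ -15462.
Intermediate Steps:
b(u) = 2*u/(5*(u - 3/u)) (b(u) = ((u + u)/(u - 3/u))/5 = ((2*u)/(u - 3/u))/5 = (2*u/(u - 3/u))/5 = 2*u/(5*(u - 3/u)))
p = -48/5 (p = -12*2²/(5*(-3 + 2²)) = -12*4/(5*(-3 + 4)) = -12*4/(5*1) = -12*4/5 = -6*8/5 = -48/5 ≈ -9.6000)
-154*(110 + p) = -154*(110 - 48/5) = -154*502/5 = -77308/5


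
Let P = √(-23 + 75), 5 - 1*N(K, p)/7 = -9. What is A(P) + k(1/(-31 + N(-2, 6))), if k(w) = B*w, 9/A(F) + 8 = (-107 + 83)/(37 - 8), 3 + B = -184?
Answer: -65359/17152 ≈ -3.8106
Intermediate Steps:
B = -187 (B = -3 - 184 = -187)
N(K, p) = 98 (N(K, p) = 35 - 7*(-9) = 35 + 63 = 98)
P = 2*√13 (P = √52 = 2*√13 ≈ 7.2111)
A(F) = -261/256 (A(F) = 9/(-8 + (-107 + 83)/(37 - 8)) = 9/(-8 - 24/29) = 9/(-256/29) = 9*(-29/256) = -261/256)
k(w) = -187*w
A(P) + k(1/(-31 + N(-2, 6))) = -261/256 - 187/(-31 + 98) = -261/256 - 187/67 = -65359/17152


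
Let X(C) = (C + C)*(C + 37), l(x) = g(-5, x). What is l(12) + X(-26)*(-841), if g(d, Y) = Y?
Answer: 481064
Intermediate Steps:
l(x) = x
X(C) = 2*C*(37 + C) (X(C) = (2*C)*(37 + C) = 2*C*(37 + C))
l(12) + X(-26)*(-841) = 12 + (2*(-26)*(37 - 26))*(-841) = 12 + (2*(-26)*11)*(-841) = 12 - 572*(-841) = 12 + 481052 = 481064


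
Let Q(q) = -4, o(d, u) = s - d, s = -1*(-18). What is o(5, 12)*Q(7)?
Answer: -52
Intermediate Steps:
s = 18
o(d, u) = 18 - d
o(5, 12)*Q(7) = (18 - 1*5)*(-4) = (18 - 5)*(-4) = 13*(-4) = -52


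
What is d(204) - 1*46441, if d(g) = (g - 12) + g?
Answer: -46045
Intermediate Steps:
d(g) = -12 + 2*g (d(g) = (-12 + g) + g = -12 + 2*g)
d(204) - 1*46441 = (-12 + 2*204) - 1*46441 = (-12 + 408) - 46441 = 396 - 46441 = -46045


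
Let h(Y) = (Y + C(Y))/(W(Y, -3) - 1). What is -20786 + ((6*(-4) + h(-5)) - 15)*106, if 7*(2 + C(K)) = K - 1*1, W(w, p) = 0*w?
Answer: -168610/7 ≈ -24087.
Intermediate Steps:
W(w, p) = 0
C(K) = -15/7 + K/7 (C(K) = -2 + (K - 1*1)/7 = -2 + (K - 1)/7 = -2 + (-1 + K)/7 = -2 + (-1/7 + K/7) = -15/7 + K/7)
h(Y) = 15/7 - 8*Y/7 (h(Y) = (Y + (-15/7 + Y/7))/(0 - 1) = (-15/7 + 8*Y/7)/(-1) = (-15/7 + 8*Y/7)*(-1) = 15/7 - 8*Y/7)
-20786 + ((6*(-4) + h(-5)) - 15)*106 = -20786 + ((6*(-4) + (15/7 - 8/7*(-5))) - 15)*106 = -20786 + ((-24 + (15/7 + 40/7)) - 15)*106 = -20786 + ((-24 + 55/7) - 15)*106 = -20786 + (-113/7 - 15)*106 = -20786 - 218/7*106 = -20786 - 23108/7 = -168610/7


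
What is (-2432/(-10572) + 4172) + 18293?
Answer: 59375603/2643 ≈ 22465.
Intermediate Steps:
(-2432/(-10572) + 4172) + 18293 = (-2432*(-1/10572) + 4172) + 18293 = (608/2643 + 4172) + 18293 = 11027204/2643 + 18293 = 59375603/2643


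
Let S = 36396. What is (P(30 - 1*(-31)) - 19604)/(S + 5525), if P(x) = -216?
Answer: -19820/41921 ≈ -0.47279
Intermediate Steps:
(P(30 - 1*(-31)) - 19604)/(S + 5525) = (-216 - 19604)/(36396 + 5525) = -19820/41921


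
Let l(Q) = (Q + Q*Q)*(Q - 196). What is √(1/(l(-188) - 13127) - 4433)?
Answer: 2*I*√202368674047192786/13513031 ≈ 66.581*I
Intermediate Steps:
l(Q) = (-196 + Q)*(Q + Q²) (l(Q) = (Q + Q²)*(-196 + Q) = (-196 + Q)*(Q + Q²))
√(1/(l(-188) - 13127) - 4433) = √(1/(-188*(-196 + (-188)² - 195*(-188)) - 13127) - 4433) = √(1/(-188*(-196 + 35344 + 36660) - 13127) - 4433) = √(1/(-188*71808 - 13127) - 4433) = √(1/(-13499904 - 13127) - 4433) = √(1/(-13513031) - 4433) = √(-1/13513031 - 4433) = √(-59903266424/13513031) = 2*I*√202368674047192786/13513031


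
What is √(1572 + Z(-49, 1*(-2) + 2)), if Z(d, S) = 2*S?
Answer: 2*√393 ≈ 39.648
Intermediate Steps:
√(1572 + Z(-49, 1*(-2) + 2)) = √(1572 + 2*(1*(-2) + 2)) = √(1572 + 2*(-2 + 2)) = √(1572 + 2*0) = √(1572 + 0) = √1572 = 2*√393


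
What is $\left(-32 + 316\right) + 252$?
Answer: $536$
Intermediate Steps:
$\left(-32 + 316\right) + 252 = 284 + 252 = 536$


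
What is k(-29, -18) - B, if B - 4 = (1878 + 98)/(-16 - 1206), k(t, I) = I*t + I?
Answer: 23576/47 ≈ 501.62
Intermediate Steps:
k(t, I) = I + I*t
B = 112/47 (B = 4 + (1878 + 98)/(-16 - 1206) = 4 + 1976/(-1222) = 4 + 1976*(-1/1222) = 4 - 76/47 = 112/47 ≈ 2.3830)
k(-29, -18) - B = -18*(1 - 29) - 1*112/47 = -18*(-28) - 112/47 = 504 - 112/47 = 23576/47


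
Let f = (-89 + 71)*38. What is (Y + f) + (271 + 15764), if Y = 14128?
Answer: 29479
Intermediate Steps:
f = -684 (f = -18*38 = -684)
(Y + f) + (271 + 15764) = (14128 - 684) + (271 + 15764) = 13444 + 16035 = 29479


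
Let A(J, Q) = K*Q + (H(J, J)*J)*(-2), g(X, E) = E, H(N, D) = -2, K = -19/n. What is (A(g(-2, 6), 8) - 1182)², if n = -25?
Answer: 829324804/625 ≈ 1.3269e+6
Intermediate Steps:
K = 19/25 (K = -19/(-25) = -19*(-1/25) = 19/25 ≈ 0.76000)
A(J, Q) = 4*J + 19*Q/25 (A(J, Q) = 19*Q/25 - 2*J*(-2) = 19*Q/25 + 4*J = 4*J + 19*Q/25)
(A(g(-2, 6), 8) - 1182)² = ((4*6 + (19/25)*8) - 1182)² = ((24 + 152/25) - 1182)² = (752/25 - 1182)² = (-28798/25)² = 829324804/625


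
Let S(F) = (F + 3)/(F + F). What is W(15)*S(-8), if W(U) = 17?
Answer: 85/16 ≈ 5.3125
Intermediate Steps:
S(F) = (3 + F)/(2*F) (S(F) = (3 + F)/((2*F)) = (3 + F)*(1/(2*F)) = (3 + F)/(2*F))
W(15)*S(-8) = 17*((½)*(3 - 8)/(-8)) = 17*((½)*(-⅛)*(-5)) = 17*(5/16) = 85/16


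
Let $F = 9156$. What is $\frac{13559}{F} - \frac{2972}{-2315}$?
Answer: $\frac{8371531}{3028020} \approx 2.7647$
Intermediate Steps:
$\frac{13559}{F} - \frac{2972}{-2315} = \frac{13559}{9156} - \frac{2972}{-2315} = 13559 \cdot \frac{1}{9156} - - \frac{2972}{2315} = \frac{1937}{1308} + \frac{2972}{2315} = \frac{8371531}{3028020}$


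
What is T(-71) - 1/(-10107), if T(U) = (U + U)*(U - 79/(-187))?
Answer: 18941690599/1890009 ≈ 10022.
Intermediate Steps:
T(U) = 2*U*(79/187 + U) (T(U) = (2*U)*(U - 79*(-1/187)) = (2*U)*(U + 79/187) = (2*U)*(79/187 + U) = 2*U*(79/187 + U))
T(-71) - 1/(-10107) = (2/187)*(-71)*(79 + 187*(-71)) - 1/(-10107) = (2/187)*(-71)*(79 - 13277) - 1*(-1/10107) = (2/187)*(-71)*(-13198) + 1/10107 = 1874116/187 + 1/10107 = 18941690599/1890009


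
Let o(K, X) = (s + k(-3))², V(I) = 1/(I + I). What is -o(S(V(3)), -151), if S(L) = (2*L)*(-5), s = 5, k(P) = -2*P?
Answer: -121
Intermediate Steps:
V(I) = 1/(2*I)
S(L) = -10*L
o(K, X) = 121 (o(K, X) = (5 - 2*(-3))² = (5 + 6)² = 11² = 121)
-o(S(V(3)), -151) = -1*121 = -121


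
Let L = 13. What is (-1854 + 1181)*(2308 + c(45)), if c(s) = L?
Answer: -1562033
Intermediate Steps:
c(s) = 13
(-1854 + 1181)*(2308 + c(45)) = (-1854 + 1181)*(2308 + 13) = -673*2321 = -1562033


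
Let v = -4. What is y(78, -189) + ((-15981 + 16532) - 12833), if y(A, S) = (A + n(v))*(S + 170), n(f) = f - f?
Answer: -13764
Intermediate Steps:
n(f) = 0
y(A, S) = A*(170 + S) (y(A, S) = (A + 0)*(S + 170) = A*(170 + S))
y(78, -189) + ((-15981 + 16532) - 12833) = 78*(170 - 189) + ((-15981 + 16532) - 12833) = 78*(-19) + (551 - 12833) = -1482 - 12282 = -13764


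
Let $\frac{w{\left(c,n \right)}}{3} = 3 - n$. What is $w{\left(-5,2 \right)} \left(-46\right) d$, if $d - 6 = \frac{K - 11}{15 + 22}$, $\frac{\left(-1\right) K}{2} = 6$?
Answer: $- \frac{27462}{37} \approx -742.22$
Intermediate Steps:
$w{\left(c,n \right)} = 9 - 3 n$ ($w{\left(c,n \right)} = 3 \left(3 - n\right) = 9 - 3 n$)
$K = -12$ ($K = \left(-2\right) 6 = -12$)
$d = \frac{199}{37}$ ($d = 6 + \frac{-12 - 11}{15 + 22} = 6 - \frac{23}{37} = \frac{199}{37} \approx 5.3784$)
$w{\left(-5,2 \right)} \left(-46\right) d = \left(9 - 6\right) \left(-46\right) \frac{199}{37} = 3 \left(-46\right) \frac{199}{37} = \left(-138\right) \frac{199}{37} = - \frac{27462}{37}$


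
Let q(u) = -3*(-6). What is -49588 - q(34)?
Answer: -49606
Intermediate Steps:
q(u) = 18
-49588 - q(34) = -49588 - 1*18 = -49588 - 18 = -49606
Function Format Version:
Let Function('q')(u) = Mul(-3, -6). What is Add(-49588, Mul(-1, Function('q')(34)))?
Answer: -49606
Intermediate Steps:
Function('q')(u) = 18
Add(-49588, Mul(-1, Function('q')(34))) = Add(-49588, Mul(-1, 18)) = Add(-49588, -18) = -49606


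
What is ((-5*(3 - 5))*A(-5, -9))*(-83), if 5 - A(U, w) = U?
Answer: -8300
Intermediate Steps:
A(U, w) = 5 - U
((-5*(3 - 5))*A(-5, -9))*(-83) = ((-5*(3 - 5))*(5 - 1*(-5)))*(-83) = ((-5*(-2))*(5 + 5))*(-83) = (10*10)*(-83) = 100*(-83) = -8300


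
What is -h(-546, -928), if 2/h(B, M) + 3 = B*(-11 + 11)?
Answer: ⅔ ≈ 0.66667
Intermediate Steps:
h(B, M) = -⅔ (h(B, M) = 2/(-3 + B*(-11 + 11)) = 2/(-3 + B*0) = 2/(-3 + 0) = 2/(-3) = 2*(-⅓) = -⅔)
-h(-546, -928) = -1*(-⅔) = ⅔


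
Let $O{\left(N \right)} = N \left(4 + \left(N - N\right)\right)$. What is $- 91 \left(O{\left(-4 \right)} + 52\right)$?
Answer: $-3276$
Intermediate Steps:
$O{\left(N \right)} = 4 N$ ($O{\left(N \right)} = N \left(4 + 0\right) = N 4 = 4 N$)
$- 91 \left(O{\left(-4 \right)} + 52\right) = - 91 \left(4 \left(-4\right) + 52\right) = - 91 \left(-16 + 52\right) = \left(-91\right) 36 = -3276$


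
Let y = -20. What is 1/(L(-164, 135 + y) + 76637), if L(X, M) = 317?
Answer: 1/76954 ≈ 1.2995e-5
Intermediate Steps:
1/(L(-164, 135 + y) + 76637) = 1/(317 + 76637) = 1/76954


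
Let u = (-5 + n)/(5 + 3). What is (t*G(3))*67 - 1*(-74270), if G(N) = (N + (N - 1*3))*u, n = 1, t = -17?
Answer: 151957/2 ≈ 75979.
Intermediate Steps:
u = -½ (u = (-5 + 1)/(5 + 3) = -4/8 = -4*⅛ = -½ ≈ -0.50000)
G(N) = 3/2 - N (G(N) = (N + (N - 1*3))*(-½) = (N + (N - 3))*(-½) = (N + (-3 + N))*(-½) = (-3 + 2*N)*(-½) = 3/2 - N)
(t*G(3))*67 - 1*(-74270) = -17*(3/2 - 1*3)*67 - 1*(-74270) = -17*(3/2 - 3)*67 + 74270 = -17*(-3/2)*67 + 74270 = (51/2)*67 + 74270 = 3417/2 + 74270 = 151957/2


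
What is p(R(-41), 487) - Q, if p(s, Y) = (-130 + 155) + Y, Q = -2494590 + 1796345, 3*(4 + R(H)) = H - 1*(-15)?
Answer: 698757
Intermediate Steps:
R(H) = 1 + H/3 (R(H) = -4 + (H - 1*(-15))/3 = -4 + (H + 15)/3 = -4 + (15 + H)/3 = -4 + (5 + H/3) = 1 + H/3)
Q = -698245
p(s, Y) = 25 + Y
p(R(-41), 487) - Q = (25 + 487) - 1*(-698245) = 512 + 698245 = 698757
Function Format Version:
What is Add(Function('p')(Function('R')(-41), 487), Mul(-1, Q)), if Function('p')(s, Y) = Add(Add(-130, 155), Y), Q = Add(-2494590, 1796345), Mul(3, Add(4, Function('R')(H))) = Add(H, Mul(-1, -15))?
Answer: 698757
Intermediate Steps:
Function('R')(H) = Add(1, Mul(Rational(1, 3), H)) (Function('R')(H) = Add(-4, Mul(Rational(1, 3), Add(H, Mul(-1, -15)))) = Add(-4, Mul(Rational(1, 3), Add(H, 15))) = Add(-4, Mul(Rational(1, 3), Add(15, H))) = Add(-4, Add(5, Mul(Rational(1, 3), H))) = Add(1, Mul(Rational(1, 3), H)))
Q = -698245
Function('p')(s, Y) = Add(25, Y)
Add(Function('p')(Function('R')(-41), 487), Mul(-1, Q)) = Add(Add(25, 487), Mul(-1, -698245)) = Add(512, 698245) = 698757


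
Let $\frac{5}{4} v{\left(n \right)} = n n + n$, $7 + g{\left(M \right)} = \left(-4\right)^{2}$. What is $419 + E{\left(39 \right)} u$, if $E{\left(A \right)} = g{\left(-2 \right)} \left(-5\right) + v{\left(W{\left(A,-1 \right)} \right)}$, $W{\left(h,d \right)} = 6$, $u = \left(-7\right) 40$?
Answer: $3611$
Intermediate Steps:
$u = -280$
$g{\left(M \right)} = 9$ ($g{\left(M \right)} = -7 + \left(-4\right)^{2} = -7 + 16 = 9$)
$v{\left(n \right)} = \frac{4 n}{5} + \frac{4 n^{2}}{5}$ ($v{\left(n \right)} = \frac{4 \left(n n + n\right)}{5} = \frac{4 \left(n^{2} + n\right)}{5} = \frac{4 \left(n + n^{2}\right)}{5} = \frac{4 n}{5} + \frac{4 n^{2}}{5}$)
$E{\left(A \right)} = - \frac{57}{5}$ ($E{\left(A \right)} = 9 \left(-5\right) + \frac{4}{5} \cdot 6 \left(1 + 6\right) = -45 + \frac{4}{5} \cdot 6 \cdot 7 = -45 + \frac{168}{5} = - \frac{57}{5}$)
$419 + E{\left(39 \right)} u = 419 - -3192 = 419 + 3192 = 3611$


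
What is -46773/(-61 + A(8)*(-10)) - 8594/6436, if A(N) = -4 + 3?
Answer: 50098789/54706 ≈ 915.78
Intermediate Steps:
A(N) = -1
-46773/(-61 + A(8)*(-10)) - 8594/6436 = -46773/(-61 - 1*(-10)) - 8594/6436 = -46773/(-61 + 10) - 8594*1/6436 = -46773/(-51) - 4297/3218 = -46773*(-1/51) - 4297/3218 = 15591/17 - 4297/3218 = 50098789/54706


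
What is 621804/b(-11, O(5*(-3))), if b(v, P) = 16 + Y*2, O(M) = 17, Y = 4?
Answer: 51817/2 ≈ 25909.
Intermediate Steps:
b(v, P) = 24 (b(v, P) = 16 + 4*2 = 16 + 8 = 24)
621804/b(-11, O(5*(-3))) = 621804/24 = 621804*(1/24) = 51817/2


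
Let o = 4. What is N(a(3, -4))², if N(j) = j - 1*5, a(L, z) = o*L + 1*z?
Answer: 9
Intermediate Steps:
a(L, z) = z + 4*L (a(L, z) = 4*L + 1*z = 4*L + z = z + 4*L)
N(j) = -5 + j (N(j) = j - 5 = -5 + j)
N(a(3, -4))² = (-5 + (-4 + 4*3))² = (-5 + (-4 + 12))² = (-5 + 8)² = 3² = 9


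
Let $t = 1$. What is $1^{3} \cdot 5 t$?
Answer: $5$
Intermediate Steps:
$1^{3} \cdot 5 t = 1^{3} \cdot 5 \cdot 1 = 1 \cdot 5 \cdot 1 = 5 \cdot 1 = 5$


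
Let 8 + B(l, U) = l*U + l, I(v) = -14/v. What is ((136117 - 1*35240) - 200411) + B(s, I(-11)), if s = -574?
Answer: -1109312/11 ≈ -1.0085e+5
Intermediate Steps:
B(l, U) = -8 + l + U*l (B(l, U) = -8 + (l*U + l) = -8 + (U*l + l) = -8 + (l + U*l) = -8 + l + U*l)
((136117 - 1*35240) - 200411) + B(s, I(-11)) = ((136117 - 1*35240) - 200411) + (-8 - 574 - 14/(-11)*(-574)) = ((136117 - 35240) - 200411) + (-8 - 574 - 14*(-1/11)*(-574)) = (100877 - 200411) + (-8 - 574 + (14/11)*(-574)) = -99534 + (-8 - 574 - 8036/11) = -99534 - 14438/11 = -1109312/11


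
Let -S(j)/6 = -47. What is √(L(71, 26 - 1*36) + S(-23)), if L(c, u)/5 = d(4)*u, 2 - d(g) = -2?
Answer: √82 ≈ 9.0554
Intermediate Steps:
S(j) = 282 (S(j) = -6*(-47) = 282)
d(g) = 4 (d(g) = 2 - 1*(-2) = 2 + 2 = 4)
L(c, u) = 20*u (L(c, u) = 5*(4*u) = 20*u)
√(L(71, 26 - 1*36) + S(-23)) = √(20*(26 - 1*36) + 282) = √(20*(26 - 36) + 282) = √(20*(-10) + 282) = √(-200 + 282) = √82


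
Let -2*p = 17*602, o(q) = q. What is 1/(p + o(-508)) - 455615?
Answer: -2562834376/5625 ≈ -4.5562e+5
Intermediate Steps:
p = -5117 (p = -17*602/2 = -½*10234 = -5117)
1/(p + o(-508)) - 455615 = 1/(-5117 - 508) - 455615 = 1/(-5625) - 455615 = -1/5625 - 455615 = -2562834376/5625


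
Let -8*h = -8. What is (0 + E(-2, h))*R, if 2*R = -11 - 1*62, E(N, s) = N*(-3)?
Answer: -219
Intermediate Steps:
h = 1 (h = -⅛*(-8) = 1)
E(N, s) = -3*N
R = -73/2 (R = (-11 - 1*62)/2 = (-11 - 62)/2 = (½)*(-73) = -73/2 ≈ -36.500)
(0 + E(-2, h))*R = (0 - 3*(-2))*(-73/2) = (0 + 6)*(-73/2) = 6*(-73/2) = -219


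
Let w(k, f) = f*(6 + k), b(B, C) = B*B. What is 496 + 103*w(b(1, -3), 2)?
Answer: 1938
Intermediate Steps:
b(B, C) = B²
496 + 103*w(b(1, -3), 2) = 496 + 103*(2*(6 + 1²)) = 496 + 103*(2*(6 + 1)) = 496 + 103*(2*7) = 496 + 103*14 = 496 + 1442 = 1938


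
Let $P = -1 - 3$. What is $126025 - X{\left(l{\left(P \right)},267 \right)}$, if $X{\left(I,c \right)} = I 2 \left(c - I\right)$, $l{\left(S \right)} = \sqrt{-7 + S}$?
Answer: $126003 - 534 i \sqrt{11} \approx 1.26 \cdot 10^{5} - 1771.1 i$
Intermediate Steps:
$P = -4$ ($P = -1 - 3 = -4$)
$X{\left(I,c \right)} = 2 I \left(c - I\right)$
$126025 - X{\left(l{\left(P \right)},267 \right)} = 126025 - 2 \sqrt{-7 - 4} \left(267 - \sqrt{-7 - 4}\right) = 126025 - 2 \sqrt{-11} \left(267 - \sqrt{-11}\right) = 126025 - 2 i \sqrt{11} \left(267 - i \sqrt{11}\right)$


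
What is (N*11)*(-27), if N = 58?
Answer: -17226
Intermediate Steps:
(N*11)*(-27) = (58*11)*(-27) = 638*(-27) = -17226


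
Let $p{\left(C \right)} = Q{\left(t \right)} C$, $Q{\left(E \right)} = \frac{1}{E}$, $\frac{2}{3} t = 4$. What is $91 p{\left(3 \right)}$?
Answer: $\frac{91}{2} \approx 45.5$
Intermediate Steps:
$t = 6$ ($t = \frac{3}{2} \cdot 4 = 6$)
$p{\left(C \right)} = \frac{C}{6}$
$91 p{\left(3 \right)} = 91 \cdot \frac{1}{6} \cdot 3 = 91 \cdot \frac{1}{2} = \frac{91}{2}$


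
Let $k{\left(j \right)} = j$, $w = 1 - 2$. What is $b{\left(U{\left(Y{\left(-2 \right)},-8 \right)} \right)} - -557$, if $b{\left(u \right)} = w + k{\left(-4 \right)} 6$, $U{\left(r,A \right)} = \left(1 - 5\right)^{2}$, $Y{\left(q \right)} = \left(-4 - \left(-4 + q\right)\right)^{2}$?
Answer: $532$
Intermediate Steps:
$w = -1$ ($w = 1 - 2 = -1$)
$Y{\left(q \right)} = q^{2}$ ($Y{\left(q \right)} = \left(- q\right)^{2} = q^{2}$)
$U{\left(r,A \right)} = 16$ ($U{\left(r,A \right)} = \left(-4\right)^{2} = 16$)
$b{\left(u \right)} = -25$ ($b{\left(u \right)} = -1 - 24 = -25$)
$b{\left(U{\left(Y{\left(-2 \right)},-8 \right)} \right)} - -557 = -25 - -557 = -25 + 557 = 532$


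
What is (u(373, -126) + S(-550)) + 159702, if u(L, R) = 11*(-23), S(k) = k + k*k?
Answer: 461399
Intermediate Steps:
S(k) = k + k²
u(L, R) = -253
(u(373, -126) + S(-550)) + 159702 = (-253 - 550*(1 - 550)) + 159702 = (-253 - 550*(-549)) + 159702 = (-253 + 301950) + 159702 = 301697 + 159702 = 461399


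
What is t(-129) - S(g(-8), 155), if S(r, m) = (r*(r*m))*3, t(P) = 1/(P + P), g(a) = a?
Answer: -7678081/258 ≈ -29760.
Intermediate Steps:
t(P) = 1/(2*P)
S(r, m) = 3*m*r² (S(r, m) = (r*(m*r))*3 = (m*r²)*3 = 3*m*r²)
t(-129) - S(g(-8), 155) = (½)/(-129) - 3*155*(-8)² = (½)*(-1/129) - 3*155*64 = -1/258 - 1*29760 = -1/258 - 29760 = -7678081/258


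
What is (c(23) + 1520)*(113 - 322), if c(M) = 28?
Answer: -323532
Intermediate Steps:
(c(23) + 1520)*(113 - 322) = (28 + 1520)*(113 - 322) = 1548*(-209) = -323532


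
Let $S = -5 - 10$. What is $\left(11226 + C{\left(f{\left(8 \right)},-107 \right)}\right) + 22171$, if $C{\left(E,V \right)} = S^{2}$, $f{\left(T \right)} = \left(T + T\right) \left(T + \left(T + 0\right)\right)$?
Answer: $33622$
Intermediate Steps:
$f{\left(T \right)} = 4 T^{2}$ ($f{\left(T \right)} = 2 T \left(T + T\right) = 2 T 2 T = 4 T^{2}$)
$S = -15$ ($S = -5 - 10 = -15$)
$C{\left(E,V \right)} = 225$ ($C{\left(E,V \right)} = \left(-15\right)^{2} = 225$)
$\left(11226 + C{\left(f{\left(8 \right)},-107 \right)}\right) + 22171 = \left(11226 + 225\right) + 22171 = 11451 + 22171 = 33622$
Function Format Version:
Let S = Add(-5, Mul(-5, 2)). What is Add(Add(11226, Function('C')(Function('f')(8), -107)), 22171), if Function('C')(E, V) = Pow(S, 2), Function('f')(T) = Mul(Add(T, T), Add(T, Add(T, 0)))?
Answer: 33622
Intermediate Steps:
Function('f')(T) = Mul(4, Pow(T, 2)) (Function('f')(T) = Mul(Mul(2, T), Add(T, T)) = Mul(Mul(2, T), Mul(2, T)) = Mul(4, Pow(T, 2)))
S = -15 (S = Add(-5, -10) = -15)
Function('C')(E, V) = 225 (Function('C')(E, V) = Pow(-15, 2) = 225)
Add(Add(11226, Function('C')(Function('f')(8), -107)), 22171) = Add(Add(11226, 225), 22171) = Add(11451, 22171) = 33622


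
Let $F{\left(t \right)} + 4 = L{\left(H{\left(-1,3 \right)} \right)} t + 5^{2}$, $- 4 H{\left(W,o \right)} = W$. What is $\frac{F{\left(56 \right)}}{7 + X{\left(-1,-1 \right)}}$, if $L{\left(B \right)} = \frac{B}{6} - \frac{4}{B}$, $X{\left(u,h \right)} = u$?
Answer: $- \frac{1309}{9} \approx -145.44$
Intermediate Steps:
$H{\left(W,o \right)} = - \frac{W}{4}$
$L{\left(B \right)} = - \frac{4}{B} + \frac{B}{6}$ ($L{\left(B \right)} = B \frac{1}{6} - \frac{4}{B} = \frac{B}{6} - \frac{4}{B} = - \frac{4}{B} + \frac{B}{6}$)
$F{\left(t \right)} = 21 - \frac{383 t}{24}$ ($F{\left(t \right)} = -4 + \left(\left(- \frac{4}{\left(- \frac{1}{4}\right) \left(-1\right)} + \frac{\left(- \frac{1}{4}\right) \left(-1\right)}{6}\right) t + 5^{2}\right) = -4 + \left(\left(- 4 \frac{1}{\frac{1}{4}} + \frac{1}{6} \cdot \frac{1}{4}\right) t + 25\right) = -4 + \left(\left(\left(-4\right) 4 + \frac{1}{24}\right) t + 25\right) = -4 + \left(\left(-16 + \frac{1}{24}\right) t + 25\right) = -4 - \left(-25 + \frac{383 t}{24}\right) = 21 - \frac{383 t}{24}$)
$\frac{F{\left(56 \right)}}{7 + X{\left(-1,-1 \right)}} = \frac{21 - \frac{2681}{3}}{7 - 1} = \frac{21 - \frac{2681}{3}}{6} = \left(- \frac{2618}{3}\right) \frac{1}{6} = - \frac{1309}{9}$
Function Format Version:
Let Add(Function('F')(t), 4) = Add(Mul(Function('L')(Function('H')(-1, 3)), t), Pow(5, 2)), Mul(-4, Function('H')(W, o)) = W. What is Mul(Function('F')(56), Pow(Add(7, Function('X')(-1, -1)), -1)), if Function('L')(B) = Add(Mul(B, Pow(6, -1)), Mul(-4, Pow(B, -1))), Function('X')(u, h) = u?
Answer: Rational(-1309, 9) ≈ -145.44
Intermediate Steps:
Function('H')(W, o) = Mul(Rational(-1, 4), W)
Function('L')(B) = Add(Mul(-4, Pow(B, -1)), Mul(Rational(1, 6), B)) (Function('L')(B) = Add(Mul(B, Rational(1, 6)), Mul(-4, Pow(B, -1))) = Add(Mul(Rational(1, 6), B), Mul(-4, Pow(B, -1))) = Add(Mul(-4, Pow(B, -1)), Mul(Rational(1, 6), B)))
Function('F')(t) = Add(21, Mul(Rational(-383, 24), t)) (Function('F')(t) = Add(-4, Add(Mul(Add(Mul(-4, Pow(Mul(Rational(-1, 4), -1), -1)), Mul(Rational(1, 6), Mul(Rational(-1, 4), -1))), t), Pow(5, 2))) = Add(-4, Add(Mul(Add(Mul(-4, Pow(Rational(1, 4), -1)), Mul(Rational(1, 6), Rational(1, 4))), t), 25)) = Add(-4, Add(Mul(Add(Mul(-4, 4), Rational(1, 24)), t), 25)) = Add(-4, Add(Mul(Add(-16, Rational(1, 24)), t), 25)) = Add(-4, Add(Mul(Rational(-383, 24), t), 25)) = Add(-4, Add(25, Mul(Rational(-383, 24), t))) = Add(21, Mul(Rational(-383, 24), t)))
Mul(Function('F')(56), Pow(Add(7, Function('X')(-1, -1)), -1)) = Mul(Add(21, Mul(Rational(-383, 24), 56)), Pow(Add(7, -1), -1)) = Mul(Add(21, Rational(-2681, 3)), Pow(6, -1)) = Mul(Rational(-2618, 3), Rational(1, 6)) = Rational(-1309, 9)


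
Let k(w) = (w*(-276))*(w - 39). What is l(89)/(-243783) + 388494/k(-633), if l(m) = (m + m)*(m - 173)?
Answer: 10251314975/176673115584 ≈ 0.058024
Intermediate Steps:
l(m) = 2*m*(-173 + m) (l(m) = (2*m)*(-173 + m) = 2*m*(-173 + m))
k(w) = -276*w*(-39 + w) (k(w) = (-276*w)*(-39 + w) = -276*w*(-39 + w))
l(89)/(-243783) + 388494/k(-633) = (2*89*(-173 + 89))/(-243783) + 388494/((276*(-633)*(39 - 1*(-633)))) = (2*89*(-84))*(-1/243783) + 388494/((276*(-633)*(39 + 633))) = -14952*(-1/243783) + 388494/((276*(-633)*672)) = 4984/81261 + 388494/(-117403776) = 4984/81261 + 388494*(-1/117403776) = 4984/81261 - 21583/6522432 = 10251314975/176673115584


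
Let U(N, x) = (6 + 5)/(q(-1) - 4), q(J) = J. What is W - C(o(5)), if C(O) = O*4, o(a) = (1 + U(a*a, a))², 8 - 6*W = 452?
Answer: -1994/25 ≈ -79.760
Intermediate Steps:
W = -74 (W = 4/3 - ⅙*452 = 4/3 - 226/3 = -74)
U(N, x) = -11/5 (U(N, x) = (6 + 5)/(-1 - 4) = 11/(-5) = 11*(-⅕) = -11/5)
o(a) = 36/25 (o(a) = (1 - 11/5)² = (-6/5)² = 36/25)
C(O) = 4*O
W - C(o(5)) = -74 - 4*36/25 = -74 - 1*144/25 = -74 - 144/25 = -1994/25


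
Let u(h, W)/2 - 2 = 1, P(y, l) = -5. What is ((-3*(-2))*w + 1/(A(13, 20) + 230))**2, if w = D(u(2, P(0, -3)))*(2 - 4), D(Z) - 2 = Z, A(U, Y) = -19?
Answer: 410265025/44521 ≈ 9215.1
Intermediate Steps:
u(h, W) = 6 (u(h, W) = 4 + 2*1 = 4 + 2 = 6)
D(Z) = 2 + Z
w = -16 (w = (2 + 6)*(2 - 4) = 8*(-2) = -16)
((-3*(-2))*w + 1/(A(13, 20) + 230))**2 = (-3*(-2)*(-16) + 1/(-19 + 230))**2 = (6*(-16) + 1/211)**2 = (-96 + 1/211)**2 = (-20255/211)**2 = 410265025/44521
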